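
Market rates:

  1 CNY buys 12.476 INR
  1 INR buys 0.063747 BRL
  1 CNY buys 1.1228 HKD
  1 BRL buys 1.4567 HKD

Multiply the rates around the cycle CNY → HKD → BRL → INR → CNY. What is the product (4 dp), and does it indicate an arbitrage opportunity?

Around CNY → HKD → BRL → INR → CNY: 1 × 1.1228 ÷ 1.4567 ÷ 0.063747 ÷ 12.476 = 0.969164
Product < 1; profitable direction is CNY → INR → BRL → HKD → CNY.

0.9692 (arbitrage exists)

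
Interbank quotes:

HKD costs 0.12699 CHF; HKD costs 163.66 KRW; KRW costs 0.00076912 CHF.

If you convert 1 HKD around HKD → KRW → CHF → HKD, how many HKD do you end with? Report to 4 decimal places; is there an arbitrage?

0.9912 (arbitrage exists)

Around HKD → KRW → CHF → HKD: 1 × 163.66 × 0.00076912 ÷ 0.12699 = 0.991213
Product < 1; profitable direction is HKD → CHF → KRW → HKD.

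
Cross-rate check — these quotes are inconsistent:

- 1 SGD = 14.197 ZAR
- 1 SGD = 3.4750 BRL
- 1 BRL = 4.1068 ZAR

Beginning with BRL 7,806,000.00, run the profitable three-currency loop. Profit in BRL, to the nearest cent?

Profit: BRL 40,759.23

Profitable loop is BRL → ZAR → SGD → BRL:
BRL 7,806,000.00 × 4.1068 = ZAR 32,057,680.80
ZAR 32,057,680.80 ÷ 14.197 = SGD 2,258,060.21
SGD 2,258,060.21 × 3.4750 = BRL 7,846,759.23
Profit = BRL 7,846,759.23 − BRL 7,806,000.00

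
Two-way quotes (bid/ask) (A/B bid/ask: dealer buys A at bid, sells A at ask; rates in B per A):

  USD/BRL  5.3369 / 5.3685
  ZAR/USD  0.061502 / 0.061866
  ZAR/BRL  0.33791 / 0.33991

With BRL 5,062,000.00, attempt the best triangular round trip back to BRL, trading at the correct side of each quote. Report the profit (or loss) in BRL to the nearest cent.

Best loop BRL → USD → ZAR → BRL:
BRL 5,062,000.00 ÷ 5.3685 (buy USD at ask) = USD 942,907.70
USD 942,907.70 ÷ 0.061866 (buy ZAR at ask) = ZAR 15,241,129.25
ZAR 15,241,129.25 × 0.33791 (sell ZAR at bid) = BRL 5,150,129.99

Net profit: BRL 88,129.99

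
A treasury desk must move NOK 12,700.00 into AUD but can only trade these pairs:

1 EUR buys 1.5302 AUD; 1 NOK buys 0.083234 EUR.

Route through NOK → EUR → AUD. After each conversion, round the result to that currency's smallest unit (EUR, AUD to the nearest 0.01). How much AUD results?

AUD 1,617.53

NOK 12,700.00 × 0.083234 = EUR 1,057.07
EUR 1,057.07 × 1.5302 = AUD 1,617.53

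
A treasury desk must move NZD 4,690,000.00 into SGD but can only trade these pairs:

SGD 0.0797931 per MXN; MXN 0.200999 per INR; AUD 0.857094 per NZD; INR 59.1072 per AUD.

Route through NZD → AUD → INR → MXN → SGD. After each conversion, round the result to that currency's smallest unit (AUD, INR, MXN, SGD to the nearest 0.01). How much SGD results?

NZD 4,690,000.00 × 0.857094 = AUD 4,019,770.86
AUD 4,019,770.86 × 59.1072 = INR 237,597,400.18
INR 237,597,400.18 × 0.200999 = MXN 47,756,839.84
MXN 47,756,839.84 × 0.0797931 = SGD 3,810,666.30

SGD 3,810,666.30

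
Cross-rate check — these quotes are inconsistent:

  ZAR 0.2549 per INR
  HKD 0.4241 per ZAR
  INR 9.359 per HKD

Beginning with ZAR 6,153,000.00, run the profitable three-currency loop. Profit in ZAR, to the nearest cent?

Profit: ZAR 72,216.65

Profitable loop is ZAR → HKD → INR → ZAR:
ZAR 6,153,000.00 × 0.4241 = HKD 2,609,487.30
HKD 2,609,487.30 × 9.359 = INR 24,422,191.64
INR 24,422,191.64 × 0.2549 = ZAR 6,225,216.65
Profit = ZAR 6,225,216.65 − ZAR 6,153,000.00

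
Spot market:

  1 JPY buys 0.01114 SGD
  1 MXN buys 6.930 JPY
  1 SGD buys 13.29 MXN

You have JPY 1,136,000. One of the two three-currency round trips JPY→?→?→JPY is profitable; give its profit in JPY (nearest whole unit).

Profit: JPY 29,525

Profitable loop is JPY → SGD → MXN → JPY:
JPY 1,136,000 × 0.01114 = SGD 12,655.04
SGD 12,655.04 × 13.29 = MXN 168,185.48
MXN 168,185.48 × 6.930 = JPY 1,165,525
Profit = JPY 1,165,525 − JPY 1,136,000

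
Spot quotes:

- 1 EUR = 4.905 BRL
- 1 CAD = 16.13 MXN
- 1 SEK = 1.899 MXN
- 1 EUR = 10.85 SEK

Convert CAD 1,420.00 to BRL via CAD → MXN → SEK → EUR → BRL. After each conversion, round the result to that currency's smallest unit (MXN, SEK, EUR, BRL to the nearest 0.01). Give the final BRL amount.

BRL 5,452.64

CAD 1,420.00 × 16.13 = MXN 22,904.60
MXN 22,904.60 ÷ 1.899 = SEK 12,061.40
SEK 12,061.40 ÷ 10.85 = EUR 1,111.65
EUR 1,111.65 × 4.905 = BRL 5,452.64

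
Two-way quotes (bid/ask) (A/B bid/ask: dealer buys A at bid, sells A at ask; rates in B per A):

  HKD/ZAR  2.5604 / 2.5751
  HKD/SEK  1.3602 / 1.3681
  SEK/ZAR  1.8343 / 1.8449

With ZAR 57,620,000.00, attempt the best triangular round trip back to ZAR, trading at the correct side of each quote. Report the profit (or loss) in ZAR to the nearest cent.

Best loop ZAR → SEK → HKD → ZAR:
ZAR 57,620,000.00 ÷ 1.8449 (buy SEK at ask) = SEK 31,232,045.10
SEK 31,232,045.10 ÷ 1.3681 (buy HKD at ask) = HKD 22,828,773.55
HKD 22,828,773.55 × 2.5604 (sell HKD at bid) = ZAR 58,450,791.80

Net profit: ZAR 830,791.80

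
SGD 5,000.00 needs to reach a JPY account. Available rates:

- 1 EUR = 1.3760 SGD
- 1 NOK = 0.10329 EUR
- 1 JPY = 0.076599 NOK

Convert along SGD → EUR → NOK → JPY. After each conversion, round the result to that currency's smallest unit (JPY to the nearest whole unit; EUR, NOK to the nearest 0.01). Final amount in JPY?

SGD 5,000.00 ÷ 1.3760 = EUR 3,633.72
EUR 3,633.72 ÷ 0.10329 = NOK 35,179.79
NOK 35,179.79 ÷ 0.076599 = JPY 459,272

JPY 459,272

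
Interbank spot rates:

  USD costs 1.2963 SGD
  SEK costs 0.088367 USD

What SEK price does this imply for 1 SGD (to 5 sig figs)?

1 SGD ÷ 1.2963 = 0.771426 USD
0.771426 USD ÷ 0.088367 = 8.7298 SEK

SGD/SEK = 8.7298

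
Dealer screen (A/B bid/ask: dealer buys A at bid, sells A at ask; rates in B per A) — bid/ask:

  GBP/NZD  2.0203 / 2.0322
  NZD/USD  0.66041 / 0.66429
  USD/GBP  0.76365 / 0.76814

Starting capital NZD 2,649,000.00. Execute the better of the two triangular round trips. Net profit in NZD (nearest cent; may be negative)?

Net profit: NZD 50,018.24

Best loop NZD → USD → GBP → NZD:
NZD 2,649,000.00 × 0.66041 (sell NZD at bid) = USD 1,749,426.09
USD 1,749,426.09 × 0.76365 (sell USD at bid) = GBP 1,335,949.23
GBP 1,335,949.23 × 2.0203 (sell GBP at bid) = NZD 2,699,018.24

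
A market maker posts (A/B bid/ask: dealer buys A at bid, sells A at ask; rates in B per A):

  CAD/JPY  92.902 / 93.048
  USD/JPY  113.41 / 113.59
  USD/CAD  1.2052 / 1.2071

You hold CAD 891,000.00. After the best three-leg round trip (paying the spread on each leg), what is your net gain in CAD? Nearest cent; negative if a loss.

Best loop CAD → USD → JPY → CAD:
CAD 891,000.00 ÷ 1.2071 (buy USD at ask) = USD 738,132.71
USD 738,132.71 × 113.41 (sell USD at bid) = JPY 83,711,631
JPY 83,711,631 ÷ 93.048 (buy CAD at ask) = CAD 899,660.73

Net profit: CAD 8,660.73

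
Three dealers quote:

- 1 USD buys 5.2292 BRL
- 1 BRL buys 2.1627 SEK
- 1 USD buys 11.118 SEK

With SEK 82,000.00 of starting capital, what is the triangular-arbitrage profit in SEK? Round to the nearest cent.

Profitable loop is SEK → USD → BRL → SEK:
SEK 82,000.00 ÷ 11.118 = USD 7,375.43
USD 7,375.43 × 5.2292 = BRL 38,567.58
BRL 38,567.58 × 2.1627 = SEK 83,410.11
Profit = SEK 83,410.11 − SEK 82,000.00

Profit: SEK 1,410.11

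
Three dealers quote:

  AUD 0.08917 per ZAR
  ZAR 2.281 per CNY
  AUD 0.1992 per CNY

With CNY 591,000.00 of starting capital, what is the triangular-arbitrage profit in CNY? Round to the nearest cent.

Profitable loop is CNY → ZAR → AUD → CNY:
CNY 591,000.00 × 2.281 = ZAR 1,348,071.00
ZAR 1,348,071.00 × 0.08917 = AUD 120,207.49
AUD 120,207.49 ÷ 0.1992 = CNY 603,451.26
Profit = CNY 603,451.26 − CNY 591,000.00

Profit: CNY 12,451.26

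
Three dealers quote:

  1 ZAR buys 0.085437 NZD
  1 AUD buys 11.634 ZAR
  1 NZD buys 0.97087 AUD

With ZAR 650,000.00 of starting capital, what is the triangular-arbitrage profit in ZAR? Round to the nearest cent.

Profit: ZAR 23,561.45

Profitable loop is ZAR → AUD → NZD → ZAR:
ZAR 650,000.00 ÷ 11.634 = AUD 55,870.72
AUD 55,870.72 ÷ 0.97087 = NZD 57,547.07
NZD 57,547.07 ÷ 0.085437 = ZAR 673,561.45
Profit = ZAR 673,561.45 − ZAR 650,000.00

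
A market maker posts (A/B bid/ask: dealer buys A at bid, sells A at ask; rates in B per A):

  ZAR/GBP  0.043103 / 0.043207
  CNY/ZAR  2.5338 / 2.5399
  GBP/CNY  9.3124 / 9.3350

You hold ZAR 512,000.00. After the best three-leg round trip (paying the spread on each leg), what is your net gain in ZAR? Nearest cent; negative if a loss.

Best loop ZAR → GBP → CNY → ZAR:
ZAR 512,000.00 × 0.043103 (sell ZAR at bid) = GBP 22,068.74
GBP 22,068.74 × 9.3124 (sell GBP at bid) = CNY 205,512.90
CNY 205,512.90 × 2.5338 (sell CNY at bid) = ZAR 520,728.58

Net profit: ZAR 8,728.58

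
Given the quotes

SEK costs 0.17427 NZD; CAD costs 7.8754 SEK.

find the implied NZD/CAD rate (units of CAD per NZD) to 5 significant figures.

NZD/CAD = 0.72863

1 NZD ÷ 0.17427 = 5.73822 SEK
5.73822 SEK ÷ 7.8754 = 0.728626 CAD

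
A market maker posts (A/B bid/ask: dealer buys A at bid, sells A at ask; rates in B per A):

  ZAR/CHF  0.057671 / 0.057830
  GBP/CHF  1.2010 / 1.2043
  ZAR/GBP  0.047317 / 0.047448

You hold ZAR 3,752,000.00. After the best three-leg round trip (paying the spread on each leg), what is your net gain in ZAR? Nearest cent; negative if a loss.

Net profit: ZAR 34,759.42

Best loop ZAR → CHF → GBP → ZAR:
ZAR 3,752,000.00 × 0.057671 (sell ZAR at bid) = CHF 216,381.59
CHF 216,381.59 ÷ 1.2043 (buy GBP at ask) = GBP 179,674.16
GBP 179,674.16 ÷ 0.047448 (buy ZAR at ask) = ZAR 3,786,759.42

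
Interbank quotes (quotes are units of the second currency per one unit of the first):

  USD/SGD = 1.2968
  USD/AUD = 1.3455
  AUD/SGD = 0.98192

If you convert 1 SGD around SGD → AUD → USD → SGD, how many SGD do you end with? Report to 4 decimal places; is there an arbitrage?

0.9816 (arbitrage exists)

Around SGD → AUD → USD → SGD: 1 ÷ 0.98192 ÷ 1.3455 × 1.2968 = 0.981552
Product < 1; profitable direction is SGD → USD → AUD → SGD.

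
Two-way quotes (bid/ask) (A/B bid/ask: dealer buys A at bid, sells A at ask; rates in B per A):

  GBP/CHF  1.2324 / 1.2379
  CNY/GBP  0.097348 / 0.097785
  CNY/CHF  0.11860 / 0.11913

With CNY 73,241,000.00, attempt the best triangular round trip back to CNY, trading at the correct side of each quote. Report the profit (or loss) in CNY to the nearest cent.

Best loop CNY → GBP → CHF → CNY:
CNY 73,241,000.00 × 0.097348 (sell CNY at bid) = GBP 7,129,864.87
GBP 7,129,864.87 × 1.2324 (sell GBP at bid) = CHF 8,786,845.46
CHF 8,786,845.46 ÷ 0.11913 (buy CNY at ask) = CNY 73,758,461.04

Net profit: CNY 517,461.04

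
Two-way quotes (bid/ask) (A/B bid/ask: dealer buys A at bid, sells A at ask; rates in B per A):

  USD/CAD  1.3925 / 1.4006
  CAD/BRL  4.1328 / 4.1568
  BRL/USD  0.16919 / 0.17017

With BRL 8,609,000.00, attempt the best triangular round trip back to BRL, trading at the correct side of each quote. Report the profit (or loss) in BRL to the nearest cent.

Net profit: BRL 80,533.41

Best loop BRL → CAD → USD → BRL:
BRL 8,609,000.00 ÷ 4.1568 (buy CAD at ask) = CAD 2,071,064.28
CAD 2,071,064.28 ÷ 1.4006 (buy USD at ask) = USD 1,478,697.90
USD 1,478,697.90 ÷ 0.17017 (buy BRL at ask) = BRL 8,689,533.41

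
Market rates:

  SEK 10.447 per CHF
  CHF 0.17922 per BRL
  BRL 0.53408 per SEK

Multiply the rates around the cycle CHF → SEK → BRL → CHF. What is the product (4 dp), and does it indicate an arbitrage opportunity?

1.0000 (no arbitrage)

Around CHF → SEK → BRL → CHF: 1 × 10.447 × 0.53408 × 0.17922 = 0.999964
Product ≈ 1 (deviation 0.004%, within rounding noise).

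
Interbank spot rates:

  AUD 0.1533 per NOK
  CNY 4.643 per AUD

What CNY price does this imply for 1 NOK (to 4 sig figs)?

1 NOK × 0.1533 = 0.1533 AUD
0.1533 AUD × 4.643 = 0.711772 CNY

NOK/CNY = 0.7118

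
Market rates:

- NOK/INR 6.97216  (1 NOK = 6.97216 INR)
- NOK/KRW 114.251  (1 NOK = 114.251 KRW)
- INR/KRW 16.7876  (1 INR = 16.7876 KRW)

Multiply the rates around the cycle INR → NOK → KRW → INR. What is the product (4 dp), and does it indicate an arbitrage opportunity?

0.9761 (arbitrage exists)

Around INR → NOK → KRW → INR: 1 ÷ 6.97216 × 114.251 ÷ 16.7876 = 0.976122
Product < 1; profitable direction is INR → KRW → NOK → INR.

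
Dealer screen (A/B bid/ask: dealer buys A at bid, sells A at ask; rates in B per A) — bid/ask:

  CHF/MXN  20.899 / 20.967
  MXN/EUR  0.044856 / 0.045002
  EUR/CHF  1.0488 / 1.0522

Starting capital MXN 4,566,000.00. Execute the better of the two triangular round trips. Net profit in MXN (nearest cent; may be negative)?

Net profit: MXN 33,064.49

Best loop MXN → CHF → EUR → MXN:
MXN 4,566,000.00 ÷ 20.967 (buy CHF at ask) = CHF 217,770.78
CHF 217,770.78 ÷ 1.0522 (buy EUR at ask) = EUR 206,967.10
EUR 206,967.10 ÷ 0.045002 (buy MXN at ask) = MXN 4,599,064.49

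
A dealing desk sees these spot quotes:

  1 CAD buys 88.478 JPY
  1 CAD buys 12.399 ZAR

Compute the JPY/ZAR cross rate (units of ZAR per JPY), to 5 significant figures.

1 JPY ÷ 88.478 = 0.0113022 CAD
0.0113022 CAD × 12.399 = 0.140137 ZAR

JPY/ZAR = 0.14014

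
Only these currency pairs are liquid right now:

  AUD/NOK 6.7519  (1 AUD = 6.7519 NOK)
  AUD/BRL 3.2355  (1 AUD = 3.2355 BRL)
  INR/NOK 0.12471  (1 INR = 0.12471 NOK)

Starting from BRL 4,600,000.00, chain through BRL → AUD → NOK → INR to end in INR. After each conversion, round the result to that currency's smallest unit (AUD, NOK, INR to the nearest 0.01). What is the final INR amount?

BRL 4,600,000.00 ÷ 3.2355 = AUD 1,421,727.71
AUD 1,421,727.71 × 6.7519 = NOK 9,599,363.33
NOK 9,599,363.33 ÷ 0.12471 = INR 76,973,485.13

INR 76,973,485.13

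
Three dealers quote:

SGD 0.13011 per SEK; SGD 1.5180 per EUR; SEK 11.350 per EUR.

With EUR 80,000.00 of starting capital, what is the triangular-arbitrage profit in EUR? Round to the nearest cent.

Profitable loop is EUR → SGD → SEK → EUR:
EUR 80,000.00 × 1.5180 = SGD 121,440.00
SGD 121,440.00 ÷ 0.13011 = SEK 933,364.08
SEK 933,364.08 ÷ 11.350 = EUR 82,234.72
Profit = EUR 82,234.72 − EUR 80,000.00

Profit: EUR 2,234.72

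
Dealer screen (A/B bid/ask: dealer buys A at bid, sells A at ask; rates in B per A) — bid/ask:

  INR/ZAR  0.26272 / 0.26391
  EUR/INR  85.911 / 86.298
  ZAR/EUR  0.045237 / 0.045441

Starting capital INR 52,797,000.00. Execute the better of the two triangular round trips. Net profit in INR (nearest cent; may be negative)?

Best loop INR → ZAR → EUR → INR:
INR 52,797,000.00 × 0.26272 (sell INR at bid) = ZAR 13,870,827.84
ZAR 13,870,827.84 × 0.045237 (sell ZAR at bid) = EUR 627,474.64
EUR 627,474.64 × 85.911 (sell EUR at bid) = INR 53,906,973.71

Net profit: INR 1,109,973.71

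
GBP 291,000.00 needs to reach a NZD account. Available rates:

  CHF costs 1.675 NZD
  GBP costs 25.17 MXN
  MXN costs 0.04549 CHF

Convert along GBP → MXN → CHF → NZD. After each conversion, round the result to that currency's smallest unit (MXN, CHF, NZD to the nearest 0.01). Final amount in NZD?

NZD 558,093.48

GBP 291,000.00 × 25.17 = MXN 7,324,470.00
MXN 7,324,470.00 × 0.04549 = CHF 333,190.14
CHF 333,190.14 × 1.675 = NZD 558,093.48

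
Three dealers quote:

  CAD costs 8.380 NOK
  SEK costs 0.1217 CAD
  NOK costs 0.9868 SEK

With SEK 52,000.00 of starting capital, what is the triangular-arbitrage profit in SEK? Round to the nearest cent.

Profit: SEK 331.97

Profitable loop is SEK → CAD → NOK → SEK:
SEK 52,000.00 × 0.1217 = CAD 6,328.40
CAD 6,328.40 × 8.380 = NOK 53,031.99
NOK 53,031.99 × 0.9868 = SEK 52,331.97
Profit = SEK 52,331.97 − SEK 52,000.00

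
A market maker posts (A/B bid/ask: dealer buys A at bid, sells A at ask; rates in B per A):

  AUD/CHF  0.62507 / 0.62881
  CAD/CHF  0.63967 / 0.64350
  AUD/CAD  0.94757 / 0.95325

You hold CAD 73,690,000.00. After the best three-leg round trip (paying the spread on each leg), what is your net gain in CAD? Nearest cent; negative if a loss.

Net profit: CAD 1,399,955.50

Best loop CAD → AUD → CHF → CAD:
CAD 73,690,000.00 ÷ 0.95325 (buy AUD at ask) = AUD 77,303,960.14
AUD 77,303,960.14 × 0.62507 (sell AUD at bid) = CHF 48,320,386.36
CHF 48,320,386.36 ÷ 0.64350 (buy CAD at ask) = CAD 75,089,955.50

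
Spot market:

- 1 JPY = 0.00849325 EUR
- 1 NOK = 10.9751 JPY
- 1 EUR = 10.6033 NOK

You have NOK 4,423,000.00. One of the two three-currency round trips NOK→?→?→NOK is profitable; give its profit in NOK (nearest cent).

Profit: NOK 52,004.71

Profitable loop is NOK → EUR → JPY → NOK:
NOK 4,423,000.00 ÷ 10.6033 = EUR 417,134.29
EUR 417,134.29 ÷ 0.00849325 = JPY 49,113,624
JPY 49,113,624 ÷ 10.9751 = NOK 4,475,004.71
Profit = NOK 4,475,004.71 − NOK 4,423,000.00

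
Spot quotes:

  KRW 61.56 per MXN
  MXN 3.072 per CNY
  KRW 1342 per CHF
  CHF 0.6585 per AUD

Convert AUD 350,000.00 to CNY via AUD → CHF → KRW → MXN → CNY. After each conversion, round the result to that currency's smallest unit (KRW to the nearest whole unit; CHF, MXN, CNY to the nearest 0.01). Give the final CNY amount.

CNY 1,635,522.48

AUD 350,000.00 × 0.6585 = CHF 230,475.00
CHF 230,475.00 × 1342 = KRW 309,297,450
KRW 309,297,450 ÷ 61.56 = MXN 5,024,325.05
MXN 5,024,325.05 ÷ 3.072 = CNY 1,635,522.48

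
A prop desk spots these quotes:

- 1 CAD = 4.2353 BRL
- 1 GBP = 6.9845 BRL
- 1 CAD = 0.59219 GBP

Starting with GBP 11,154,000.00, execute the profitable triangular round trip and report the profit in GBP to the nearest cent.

Profitable loop is GBP → CAD → BRL → GBP:
GBP 11,154,000.00 ÷ 0.59219 = CAD 18,835,171.14
CAD 18,835,171.14 × 4.2353 = BRL 79,772,600.35
BRL 79,772,600.35 ÷ 6.9845 = GBP 11,421,375.95
Profit = GBP 11,421,375.95 − GBP 11,154,000.00

Profit: GBP 267,375.95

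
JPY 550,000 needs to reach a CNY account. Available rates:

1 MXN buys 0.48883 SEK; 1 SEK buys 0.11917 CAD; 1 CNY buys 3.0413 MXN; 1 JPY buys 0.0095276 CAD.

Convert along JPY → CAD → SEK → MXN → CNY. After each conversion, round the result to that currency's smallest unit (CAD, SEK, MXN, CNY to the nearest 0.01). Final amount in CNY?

CNY 29,577.55

JPY 550,000 × 0.0095276 = CAD 5,240.18
CAD 5,240.18 ÷ 0.11917 = SEK 43,972.31
SEK 43,972.31 ÷ 0.48883 = MXN 89,954.20
MXN 89,954.20 ÷ 3.0413 = CNY 29,577.55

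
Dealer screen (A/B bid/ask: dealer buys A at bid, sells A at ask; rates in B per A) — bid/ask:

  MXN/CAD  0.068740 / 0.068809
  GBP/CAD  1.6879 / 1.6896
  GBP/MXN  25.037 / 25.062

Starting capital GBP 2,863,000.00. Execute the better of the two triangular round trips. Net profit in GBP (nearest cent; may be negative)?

Net profit: GBP 53,280.30

Best loop GBP → MXN → CAD → GBP:
GBP 2,863,000.00 × 25.037 (sell GBP at bid) = MXN 71,680,931.00
MXN 71,680,931.00 × 0.068740 (sell MXN at bid) = CAD 4,927,347.20
CAD 4,927,347.20 ÷ 1.6896 (buy GBP at ask) = GBP 2,916,280.30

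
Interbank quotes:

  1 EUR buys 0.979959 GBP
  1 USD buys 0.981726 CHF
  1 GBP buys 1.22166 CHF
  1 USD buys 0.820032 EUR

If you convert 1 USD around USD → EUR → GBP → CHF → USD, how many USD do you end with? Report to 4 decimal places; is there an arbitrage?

Around USD → EUR → GBP → CHF → USD: 1 × 0.820032 × 0.979959 × 1.22166 ÷ 0.981726 = 0.999997
Product ≈ 1 (deviation 0.000%, within rounding noise).

1.0000 (no arbitrage)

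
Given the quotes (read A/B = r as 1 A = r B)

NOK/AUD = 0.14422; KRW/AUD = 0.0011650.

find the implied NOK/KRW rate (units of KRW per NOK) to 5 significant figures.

NOK/KRW = 123.79

1 NOK × 0.14422 = 0.14422 AUD
0.14422 AUD ÷ 0.0011650 = 123.794 KRW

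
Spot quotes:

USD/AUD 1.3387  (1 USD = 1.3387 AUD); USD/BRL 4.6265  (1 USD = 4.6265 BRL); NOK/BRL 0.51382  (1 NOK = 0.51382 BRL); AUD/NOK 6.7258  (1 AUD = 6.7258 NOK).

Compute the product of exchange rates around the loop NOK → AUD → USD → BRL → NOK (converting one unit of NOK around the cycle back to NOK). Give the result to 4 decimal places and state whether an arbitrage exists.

1.0000 (no arbitrage)

Around NOK → AUD → USD → BRL → NOK: 1 ÷ 6.7258 ÷ 1.3387 × 4.6265 ÷ 0.51382 = 1.000033
Product ≈ 1 (deviation 0.003%, within rounding noise).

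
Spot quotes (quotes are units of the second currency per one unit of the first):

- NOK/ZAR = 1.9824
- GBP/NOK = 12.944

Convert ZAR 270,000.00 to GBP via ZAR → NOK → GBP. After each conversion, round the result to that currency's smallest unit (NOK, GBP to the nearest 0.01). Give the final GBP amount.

ZAR 270,000.00 ÷ 1.9824 = NOK 136,198.55
NOK 136,198.55 ÷ 12.944 = GBP 10,522.14

GBP 10,522.14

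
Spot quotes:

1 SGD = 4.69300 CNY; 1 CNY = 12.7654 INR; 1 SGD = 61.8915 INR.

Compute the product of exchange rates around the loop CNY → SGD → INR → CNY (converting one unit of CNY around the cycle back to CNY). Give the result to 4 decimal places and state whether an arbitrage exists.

Around CNY → SGD → INR → CNY: 1 ÷ 4.69300 × 61.8915 ÷ 12.7654 = 1.033109
Product > 1; profitable direction is CNY → SGD → INR → CNY.

1.0331 (arbitrage exists)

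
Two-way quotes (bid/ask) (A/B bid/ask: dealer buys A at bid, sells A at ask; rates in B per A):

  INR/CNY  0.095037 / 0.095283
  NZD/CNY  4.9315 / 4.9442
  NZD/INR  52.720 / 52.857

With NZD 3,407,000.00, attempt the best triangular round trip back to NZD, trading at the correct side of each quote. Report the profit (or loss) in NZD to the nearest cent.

Best loop NZD → INR → CNY → NZD:
NZD 3,407,000.00 × 52.720 (sell NZD at bid) = INR 179,617,040.00
INR 179,617,040.00 × 0.095037 (sell INR at bid) = CNY 17,070,264.63
CNY 17,070,264.63 ÷ 4.9442 (buy NZD at ask) = NZD 3,452,583.76

Net profit: NZD 45,583.76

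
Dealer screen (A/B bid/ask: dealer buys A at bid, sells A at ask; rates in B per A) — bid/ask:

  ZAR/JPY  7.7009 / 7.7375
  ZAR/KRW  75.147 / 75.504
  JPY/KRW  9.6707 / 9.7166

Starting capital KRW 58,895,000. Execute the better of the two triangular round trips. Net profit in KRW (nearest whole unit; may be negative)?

Best loop KRW → JPY → ZAR → KRW:
KRW 58,895,000 ÷ 9.7166 (buy JPY at ask) = JPY 6,061,277
JPY 6,061,277 ÷ 7.7375 (buy ZAR at ask) = ZAR 783,363.69
ZAR 783,363.69 × 75.147 (sell ZAR at bid) = KRW 58,867,431

Net result: KRW -27,569 (no profitable arbitrage after spreads)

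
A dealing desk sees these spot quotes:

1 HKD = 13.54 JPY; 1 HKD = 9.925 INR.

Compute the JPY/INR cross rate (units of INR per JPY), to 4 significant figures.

1 JPY ÷ 13.54 = 0.0738552 HKD
0.0738552 HKD × 9.925 = 0.733013 INR

JPY/INR = 0.7330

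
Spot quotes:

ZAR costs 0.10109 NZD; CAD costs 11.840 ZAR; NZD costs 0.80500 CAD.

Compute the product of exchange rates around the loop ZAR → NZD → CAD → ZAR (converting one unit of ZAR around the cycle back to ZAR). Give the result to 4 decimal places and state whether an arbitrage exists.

Around ZAR → NZD → CAD → ZAR: 1 × 0.10109 × 0.80500 × 11.840 = 0.963509
Product < 1; profitable direction is ZAR → CAD → NZD → ZAR.

0.9635 (arbitrage exists)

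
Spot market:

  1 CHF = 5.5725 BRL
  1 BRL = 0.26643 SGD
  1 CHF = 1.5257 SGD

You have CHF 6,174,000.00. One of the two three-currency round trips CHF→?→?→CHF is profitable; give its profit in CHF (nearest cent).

Profit: CHF 170,575.49

Profitable loop is CHF → SGD → BRL → CHF:
CHF 6,174,000.00 × 1.5257 = SGD 9,419,671.80
SGD 9,419,671.80 ÷ 0.26643 = BRL 35,355,146.94
BRL 35,355,146.94 ÷ 5.5725 = CHF 6,344,575.49
Profit = CHF 6,344,575.49 − CHF 6,174,000.00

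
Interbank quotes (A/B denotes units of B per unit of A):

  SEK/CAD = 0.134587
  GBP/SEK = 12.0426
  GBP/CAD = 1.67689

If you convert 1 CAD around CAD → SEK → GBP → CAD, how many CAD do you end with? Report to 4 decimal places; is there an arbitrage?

1.0346 (arbitrage exists)

Around CAD → SEK → GBP → CAD: 1 ÷ 0.134587 ÷ 12.0426 × 1.67689 = 1.034621
Product > 1; profitable direction is CAD → SEK → GBP → CAD.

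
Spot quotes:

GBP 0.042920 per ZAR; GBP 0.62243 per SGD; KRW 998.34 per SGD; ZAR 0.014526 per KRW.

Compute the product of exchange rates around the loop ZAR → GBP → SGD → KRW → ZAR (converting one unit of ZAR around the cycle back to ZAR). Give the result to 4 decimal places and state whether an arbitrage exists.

Around ZAR → GBP → SGD → KRW → ZAR: 1 × 0.042920 ÷ 0.62243 × 998.34 × 0.014526 = 0.999986
Product ≈ 1 (deviation 0.001%, within rounding noise).

1.0000 (no arbitrage)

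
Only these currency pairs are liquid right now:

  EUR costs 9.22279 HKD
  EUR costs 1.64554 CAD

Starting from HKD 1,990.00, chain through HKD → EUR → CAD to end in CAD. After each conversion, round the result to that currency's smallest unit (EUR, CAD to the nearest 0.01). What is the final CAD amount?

CAD 355.06

HKD 1,990.00 ÷ 9.22279 = EUR 215.77
EUR 215.77 × 1.64554 = CAD 355.06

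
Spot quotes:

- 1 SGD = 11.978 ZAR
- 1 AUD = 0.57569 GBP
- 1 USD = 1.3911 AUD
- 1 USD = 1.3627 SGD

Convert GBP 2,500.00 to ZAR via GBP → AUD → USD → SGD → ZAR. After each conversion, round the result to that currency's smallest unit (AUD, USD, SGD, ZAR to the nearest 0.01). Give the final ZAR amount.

GBP 2,500.00 ÷ 0.57569 = AUD 4,342.61
AUD 4,342.61 ÷ 1.3911 = USD 3,121.71
USD 3,121.71 × 1.3627 = SGD 4,253.95
SGD 4,253.95 × 11.978 = ZAR 50,953.81

ZAR 50,953.81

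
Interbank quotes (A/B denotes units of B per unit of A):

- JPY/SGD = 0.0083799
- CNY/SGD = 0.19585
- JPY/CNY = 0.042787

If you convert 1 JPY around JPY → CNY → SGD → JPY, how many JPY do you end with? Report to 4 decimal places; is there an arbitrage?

Around JPY → CNY → SGD → JPY: 1 × 0.042787 × 0.19585 ÷ 0.0083799 = 0.999992
Product ≈ 1 (deviation 0.001%, within rounding noise).

1.0000 (no arbitrage)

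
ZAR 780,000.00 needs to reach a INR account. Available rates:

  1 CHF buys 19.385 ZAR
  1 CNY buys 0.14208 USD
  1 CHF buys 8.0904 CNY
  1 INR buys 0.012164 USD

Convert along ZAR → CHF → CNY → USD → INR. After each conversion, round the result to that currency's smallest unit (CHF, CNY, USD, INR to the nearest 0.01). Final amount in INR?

INR 3,802,378.33

ZAR 780,000.00 ÷ 19.385 = CHF 40,237.30
CHF 40,237.30 × 8.0904 = CNY 325,535.85
CNY 325,535.85 × 0.14208 = USD 46,252.13
USD 46,252.13 ÷ 0.012164 = INR 3,802,378.33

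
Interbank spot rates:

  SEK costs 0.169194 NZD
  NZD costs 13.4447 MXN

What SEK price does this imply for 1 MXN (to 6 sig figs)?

MXN/SEK = 0.439606

1 MXN ÷ 13.4447 = 0.0743788 NZD
0.0743788 NZD ÷ 0.169194 = 0.439606 SEK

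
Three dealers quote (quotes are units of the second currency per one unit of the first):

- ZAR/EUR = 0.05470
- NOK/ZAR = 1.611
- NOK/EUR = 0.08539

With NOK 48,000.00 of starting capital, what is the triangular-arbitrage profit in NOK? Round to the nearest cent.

Profitable loop is NOK → ZAR → EUR → NOK:
NOK 48,000.00 × 1.611 = ZAR 77,328.00
ZAR 77,328.00 × 0.05470 = EUR 4,229.84
EUR 4,229.84 ÷ 0.08539 = NOK 49,535.56
Profit = NOK 49,535.56 − NOK 48,000.00

Profit: NOK 1,535.56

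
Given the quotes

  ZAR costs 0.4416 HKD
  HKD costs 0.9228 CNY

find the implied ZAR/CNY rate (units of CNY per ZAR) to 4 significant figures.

1 ZAR × 0.4416 = 0.4416 HKD
0.4416 HKD × 0.9228 = 0.407508 CNY

ZAR/CNY = 0.4075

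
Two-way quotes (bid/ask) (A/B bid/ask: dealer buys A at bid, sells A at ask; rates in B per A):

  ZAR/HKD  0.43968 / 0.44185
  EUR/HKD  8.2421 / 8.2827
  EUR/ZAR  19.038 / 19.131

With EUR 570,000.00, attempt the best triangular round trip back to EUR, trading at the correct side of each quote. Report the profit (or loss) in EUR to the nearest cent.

Best loop EUR → ZAR → HKD → EUR:
EUR 570,000.00 × 19.038 (sell EUR at bid) = ZAR 10,851,660.00
ZAR 10,851,660.00 × 0.43968 (sell ZAR at bid) = HKD 4,771,257.87
HKD 4,771,257.87 ÷ 8.2827 (buy EUR at ask) = EUR 576,051.03

Net profit: EUR 6,051.03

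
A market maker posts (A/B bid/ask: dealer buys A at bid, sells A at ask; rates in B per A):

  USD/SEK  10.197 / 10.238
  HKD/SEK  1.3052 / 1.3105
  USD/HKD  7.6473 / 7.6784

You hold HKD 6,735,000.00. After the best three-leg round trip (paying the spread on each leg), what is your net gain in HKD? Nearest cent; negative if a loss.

Best loop HKD → USD → SEK → HKD:
HKD 6,735,000.00 ÷ 7.6784 (buy USD at ask) = USD 877,135.86
USD 877,135.86 × 10.197 (sell USD at bid) = SEK 8,944,154.38
SEK 8,944,154.38 ÷ 1.3105 (buy HKD at ask) = HKD 6,824,993.80

Net profit: HKD 89,993.80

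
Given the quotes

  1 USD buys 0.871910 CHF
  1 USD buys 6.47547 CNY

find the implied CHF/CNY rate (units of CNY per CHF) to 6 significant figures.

1 CHF ÷ 0.871910 = 1.14691 USD
1.14691 USD × 6.47547 = 7.42676 CNY

CHF/CNY = 7.42676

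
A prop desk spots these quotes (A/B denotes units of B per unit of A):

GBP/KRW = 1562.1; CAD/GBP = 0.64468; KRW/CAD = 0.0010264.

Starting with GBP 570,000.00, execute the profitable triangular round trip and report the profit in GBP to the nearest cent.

Profit: GBP 19,175.30

Profitable loop is GBP → KRW → CAD → GBP:
GBP 570,000.00 × 1562.1 = KRW 890,397,000
KRW 890,397,000 × 0.0010264 = CAD 913,903.48
CAD 913,903.48 × 0.64468 = GBP 589,175.30
Profit = GBP 589,175.30 − GBP 570,000.00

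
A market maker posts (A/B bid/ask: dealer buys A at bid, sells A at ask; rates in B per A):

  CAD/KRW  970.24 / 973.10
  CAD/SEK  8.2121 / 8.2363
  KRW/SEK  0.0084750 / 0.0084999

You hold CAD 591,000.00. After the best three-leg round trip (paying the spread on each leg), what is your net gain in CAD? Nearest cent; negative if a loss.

Net result: CAD -969.85 (no profitable arbitrage after spreads)

Best loop CAD → KRW → SEK → CAD:
CAD 591,000.00 × 970.24 (sell CAD at bid) = KRW 573,411,840
KRW 573,411,840 × 0.0084750 (sell KRW at bid) = SEK 4,859,665.34
SEK 4,859,665.34 ÷ 8.2363 (buy CAD at ask) = CAD 590,030.15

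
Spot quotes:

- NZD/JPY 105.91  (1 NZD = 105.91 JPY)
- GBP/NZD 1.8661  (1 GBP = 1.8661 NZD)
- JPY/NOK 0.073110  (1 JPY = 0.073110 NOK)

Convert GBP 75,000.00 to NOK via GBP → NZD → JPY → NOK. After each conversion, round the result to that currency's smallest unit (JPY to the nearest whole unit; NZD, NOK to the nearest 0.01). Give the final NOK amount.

NOK 1,083,702.15

GBP 75,000.00 × 1.8661 = NZD 139,957.50
NZD 139,957.50 × 105.91 = JPY 14,822,899
JPY 14,822,899 × 0.073110 = NOK 1,083,702.15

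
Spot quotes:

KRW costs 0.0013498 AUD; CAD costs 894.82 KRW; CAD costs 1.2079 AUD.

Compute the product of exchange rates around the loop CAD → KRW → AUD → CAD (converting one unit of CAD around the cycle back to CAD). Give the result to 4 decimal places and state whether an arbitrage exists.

Around CAD → KRW → AUD → CAD: 1 × 894.82 × 0.0013498 ÷ 1.2079 = 0.999940
Product ≈ 1 (deviation 0.006%, within rounding noise).

0.9999 (no arbitrage)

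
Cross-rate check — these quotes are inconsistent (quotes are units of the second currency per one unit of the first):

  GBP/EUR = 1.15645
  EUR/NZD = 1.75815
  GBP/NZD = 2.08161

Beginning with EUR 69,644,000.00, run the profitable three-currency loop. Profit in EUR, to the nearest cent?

Profitable loop is EUR → GBP → NZD → EUR:
EUR 69,644,000.00 ÷ 1.15645 = GBP 60,222,231.83
GBP 60,222,231.83 × 2.08161 = NZD 125,359,200.00
NZD 125,359,200.00 ÷ 1.75815 = EUR 71,301,766.06
Profit = EUR 71,301,766.06 − EUR 69,644,000.00

Profit: EUR 1,657,766.06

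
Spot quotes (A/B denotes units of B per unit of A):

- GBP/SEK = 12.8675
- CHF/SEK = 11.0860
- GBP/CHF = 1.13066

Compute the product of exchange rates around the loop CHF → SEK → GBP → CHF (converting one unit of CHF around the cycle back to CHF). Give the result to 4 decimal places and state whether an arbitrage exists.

0.9741 (arbitrage exists)

Around CHF → SEK → GBP → CHF: 1 × 11.0860 ÷ 12.8675 × 1.13066 = 0.974121
Product < 1; profitable direction is CHF → GBP → SEK → CHF.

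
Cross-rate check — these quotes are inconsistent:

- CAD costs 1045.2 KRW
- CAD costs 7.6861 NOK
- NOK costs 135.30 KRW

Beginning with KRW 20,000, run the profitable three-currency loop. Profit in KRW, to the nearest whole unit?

Profitable loop is KRW → NOK → CAD → KRW:
KRW 20,000 ÷ 135.30 = NOK 147.82
NOK 147.82 ÷ 7.6861 = CAD 19.23
CAD 19.23 × 1045.2 = KRW 20,101
Profit = KRW 20,101 − KRW 20,000

Profit: KRW 101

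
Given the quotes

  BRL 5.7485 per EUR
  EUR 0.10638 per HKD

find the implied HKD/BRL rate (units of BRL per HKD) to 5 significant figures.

1 HKD × 0.10638 = 0.10638 EUR
0.10638 EUR × 5.7485 = 0.611525 BRL

HKD/BRL = 0.61153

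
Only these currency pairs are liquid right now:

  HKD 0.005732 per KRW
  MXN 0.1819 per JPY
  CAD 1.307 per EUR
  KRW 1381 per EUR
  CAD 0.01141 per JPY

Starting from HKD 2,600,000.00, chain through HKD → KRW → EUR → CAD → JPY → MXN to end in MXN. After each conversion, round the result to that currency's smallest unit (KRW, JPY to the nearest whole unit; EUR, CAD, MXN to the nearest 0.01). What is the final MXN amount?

MXN 6,843,781.41

HKD 2,600,000.00 ÷ 0.005732 = KRW 453,593,859
KRW 453,593,859 ÷ 1381 = EUR 328,453.19
EUR 328,453.19 × 1.307 = CAD 429,288.32
CAD 429,288.32 ÷ 0.01141 = JPY 37,623,867
JPY 37,623,867 × 0.1819 = MXN 6,843,781.41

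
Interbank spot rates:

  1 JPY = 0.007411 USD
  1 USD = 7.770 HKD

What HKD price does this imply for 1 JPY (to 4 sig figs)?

1 JPY × 0.007411 = 0.007411 USD
0.007411 USD × 7.770 = 0.0575835 HKD

JPY/HKD = 0.05758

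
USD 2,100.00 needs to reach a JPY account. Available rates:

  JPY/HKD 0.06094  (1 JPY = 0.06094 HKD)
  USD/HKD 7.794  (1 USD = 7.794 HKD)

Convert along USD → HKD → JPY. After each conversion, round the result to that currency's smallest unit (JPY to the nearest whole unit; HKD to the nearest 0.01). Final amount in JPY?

USD 2,100.00 × 7.794 = HKD 16,367.40
HKD 16,367.40 ÷ 0.06094 = JPY 268,582

JPY 268,582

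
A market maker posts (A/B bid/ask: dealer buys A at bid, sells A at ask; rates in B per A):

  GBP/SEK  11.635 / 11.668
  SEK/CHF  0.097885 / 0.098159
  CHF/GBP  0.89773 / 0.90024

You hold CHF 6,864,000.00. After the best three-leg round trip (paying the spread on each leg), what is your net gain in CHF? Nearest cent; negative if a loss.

Net profit: CHF 153,873.67

Best loop CHF → GBP → SEK → CHF:
CHF 6,864,000.00 × 0.89773 (sell CHF at bid) = GBP 6,162,018.72
GBP 6,162,018.72 × 11.635 (sell GBP at bid) = SEK 71,695,087.81
SEK 71,695,087.81 × 0.097885 (sell SEK at bid) = CHF 7,017,873.67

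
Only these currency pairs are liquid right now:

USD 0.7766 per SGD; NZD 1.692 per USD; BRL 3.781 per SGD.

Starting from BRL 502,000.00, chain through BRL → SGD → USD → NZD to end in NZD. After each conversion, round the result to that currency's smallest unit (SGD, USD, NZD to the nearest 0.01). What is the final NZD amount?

BRL 502,000.00 ÷ 3.781 = SGD 132,769.11
SGD 132,769.11 × 0.7766 = USD 103,108.49
USD 103,108.49 × 1.692 = NZD 174,459.57

NZD 174,459.57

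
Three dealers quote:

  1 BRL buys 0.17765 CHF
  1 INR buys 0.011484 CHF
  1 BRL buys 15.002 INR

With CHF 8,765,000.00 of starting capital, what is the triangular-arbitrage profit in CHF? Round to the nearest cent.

Profitable loop is CHF → INR → BRL → CHF:
CHF 8,765,000.00 ÷ 0.011484 = INR 763,235,806.34
INR 763,235,806.34 ÷ 15.002 = BRL 50,875,603.68
BRL 50,875,603.68 × 0.17765 = CHF 9,038,050.99
Profit = CHF 9,038,050.99 − CHF 8,765,000.00

Profit: CHF 273,050.99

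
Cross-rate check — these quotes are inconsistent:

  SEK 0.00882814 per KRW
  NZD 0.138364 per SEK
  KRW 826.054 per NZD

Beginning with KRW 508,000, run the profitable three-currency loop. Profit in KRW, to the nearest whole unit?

Profit: KRW 4,583

Profitable loop is KRW → SEK → NZD → KRW:
KRW 508,000 × 0.00882814 = SEK 4,484.70
SEK 4,484.70 × 0.138364 = NZD 620.52
NZD 620.52 × 826.054 = KRW 512,583
Profit = KRW 512,583 − KRW 508,000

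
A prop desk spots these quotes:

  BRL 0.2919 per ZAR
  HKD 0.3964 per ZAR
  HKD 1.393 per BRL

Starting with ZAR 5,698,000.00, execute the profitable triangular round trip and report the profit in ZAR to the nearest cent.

Profit: ZAR 146,858.62

Profitable loop is ZAR → BRL → HKD → ZAR:
ZAR 5,698,000.00 × 0.2919 = BRL 1,663,246.20
BRL 1,663,246.20 × 1.393 = HKD 2,316,901.96
HKD 2,316,901.96 ÷ 0.3964 = ZAR 5,844,858.62
Profit = ZAR 5,844,858.62 − ZAR 5,698,000.00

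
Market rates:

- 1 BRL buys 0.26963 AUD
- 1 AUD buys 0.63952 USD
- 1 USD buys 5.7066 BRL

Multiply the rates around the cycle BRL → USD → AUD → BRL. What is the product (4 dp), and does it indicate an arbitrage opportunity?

1.0162 (arbitrage exists)

Around BRL → USD → AUD → BRL: 1 ÷ 5.7066 ÷ 0.63952 ÷ 0.26963 = 1.016249
Product > 1; profitable direction is BRL → USD → AUD → BRL.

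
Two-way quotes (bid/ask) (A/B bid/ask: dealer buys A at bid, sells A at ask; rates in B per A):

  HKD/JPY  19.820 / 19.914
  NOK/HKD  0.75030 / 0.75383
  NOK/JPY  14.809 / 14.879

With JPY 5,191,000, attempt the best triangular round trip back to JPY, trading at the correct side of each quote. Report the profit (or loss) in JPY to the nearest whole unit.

Net result: JPY -2,810 (no profitable arbitrage after spreads)

Best loop JPY → NOK → HKD → JPY:
JPY 5,191,000 ÷ 14.879 (buy NOK at ask) = NOK 348,880.97
NOK 348,880.97 × 0.75030 (sell NOK at bid) = HKD 261,765.39
HKD 261,765.39 × 19.820 (sell HKD at bid) = JPY 5,188,190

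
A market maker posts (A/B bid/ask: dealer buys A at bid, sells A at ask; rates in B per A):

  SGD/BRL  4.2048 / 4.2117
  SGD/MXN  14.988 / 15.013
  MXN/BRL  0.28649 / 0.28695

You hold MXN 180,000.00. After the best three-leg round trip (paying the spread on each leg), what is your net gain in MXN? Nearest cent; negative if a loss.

Net profit: MXN 3,513.59

Best loop MXN → BRL → SGD → MXN:
MXN 180,000.00 × 0.28649 (sell MXN at bid) = BRL 51,568.20
BRL 51,568.20 ÷ 4.2117 (buy SGD at ask) = SGD 12,244.03
SGD 12,244.03 × 14.988 (sell SGD at bid) = MXN 183,513.59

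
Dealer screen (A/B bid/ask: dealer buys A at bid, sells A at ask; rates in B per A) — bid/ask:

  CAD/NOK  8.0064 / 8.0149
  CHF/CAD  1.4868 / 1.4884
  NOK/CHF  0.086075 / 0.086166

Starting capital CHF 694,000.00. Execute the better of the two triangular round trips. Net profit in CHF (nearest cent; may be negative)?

Net profit: CHF 17,092.89

Best loop CHF → CAD → NOK → CHF:
CHF 694,000.00 × 1.4868 (sell CHF at bid) = CAD 1,031,839.20
CAD 1,031,839.20 × 8.0064 (sell CAD at bid) = NOK 8,261,317.37
NOK 8,261,317.37 × 0.086075 (sell NOK at bid) = CHF 711,092.89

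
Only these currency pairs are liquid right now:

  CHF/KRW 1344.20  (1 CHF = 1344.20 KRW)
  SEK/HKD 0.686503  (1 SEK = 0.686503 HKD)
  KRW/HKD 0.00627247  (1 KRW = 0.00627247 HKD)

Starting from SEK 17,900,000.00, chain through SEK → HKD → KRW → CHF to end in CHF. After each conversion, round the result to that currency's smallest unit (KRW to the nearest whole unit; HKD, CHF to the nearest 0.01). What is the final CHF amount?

SEK 17,900,000.00 × 0.686503 = HKD 12,288,403.70
HKD 12,288,403.70 ÷ 0.00627247 = KRW 1,959,101,231
KRW 1,959,101,231 ÷ 1344.20 = CHF 1,457,447.72

CHF 1,457,447.72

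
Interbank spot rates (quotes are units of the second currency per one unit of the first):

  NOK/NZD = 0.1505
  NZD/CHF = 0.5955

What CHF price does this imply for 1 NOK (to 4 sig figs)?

1 NOK × 0.1505 = 0.1505 NZD
0.1505 NZD × 0.5955 = 0.0896228 CHF

NOK/CHF = 0.08962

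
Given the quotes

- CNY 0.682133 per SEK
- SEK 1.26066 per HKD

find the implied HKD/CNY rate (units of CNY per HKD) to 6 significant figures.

1 HKD × 1.26066 = 1.26066 SEK
1.26066 SEK × 0.682133 = 0.859938 CNY

HKD/CNY = 0.859938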